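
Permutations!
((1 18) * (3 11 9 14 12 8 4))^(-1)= (1 18)(3 4 8 12 14 9 11)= ((1 18)(3 11 9 14 12 8 4))^(-1)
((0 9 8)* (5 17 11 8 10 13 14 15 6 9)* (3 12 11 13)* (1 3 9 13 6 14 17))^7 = ((0 5 1 3 12 11 8)(6 13 17)(9 10)(14 15))^7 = (6 13 17)(9 10)(14 15)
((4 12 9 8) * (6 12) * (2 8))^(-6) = ((2 8 4 6 12 9))^(-6) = (12)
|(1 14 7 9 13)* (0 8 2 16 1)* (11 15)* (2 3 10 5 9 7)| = 28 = |(0 8 3 10 5 9 13)(1 14 2 16)(11 15)|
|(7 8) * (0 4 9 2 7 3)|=|(0 4 9 2 7 8 3)|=7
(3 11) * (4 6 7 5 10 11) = (3 4 6 7 5 10 11) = [0, 1, 2, 4, 6, 10, 7, 5, 8, 9, 11, 3]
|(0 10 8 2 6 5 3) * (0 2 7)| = 4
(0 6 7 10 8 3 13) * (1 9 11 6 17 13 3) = [17, 9, 2, 3, 4, 5, 7, 10, 1, 11, 8, 6, 12, 0, 14, 15, 16, 13] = (0 17 13)(1 9 11 6 7 10 8)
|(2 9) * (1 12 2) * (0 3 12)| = 6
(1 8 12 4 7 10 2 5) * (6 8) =(1 6 8 12 4 7 10 2 5) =[0, 6, 5, 3, 7, 1, 8, 10, 12, 9, 2, 11, 4]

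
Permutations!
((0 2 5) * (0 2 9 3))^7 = (0 9 3)(2 5)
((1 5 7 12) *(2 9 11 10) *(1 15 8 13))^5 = (1 8 12 5 13 15 7)(2 9 11 10)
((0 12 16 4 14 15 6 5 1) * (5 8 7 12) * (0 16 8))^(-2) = ((0 5 1 16 4 14 15 6)(7 12 8))^(-2) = (0 15 4 1)(5 6 14 16)(7 12 8)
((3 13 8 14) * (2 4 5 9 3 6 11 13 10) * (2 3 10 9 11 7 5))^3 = ((2 4)(3 9 10)(5 11 13 8 14 6 7))^3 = (2 4)(5 8 7 13 6 11 14)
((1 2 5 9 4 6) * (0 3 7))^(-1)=(0 7 3)(1 6 4 9 5 2)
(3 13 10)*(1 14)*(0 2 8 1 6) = (0 2 8 1 14 6)(3 13 10) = [2, 14, 8, 13, 4, 5, 0, 7, 1, 9, 3, 11, 12, 10, 6]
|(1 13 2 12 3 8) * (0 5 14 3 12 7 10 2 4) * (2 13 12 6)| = 13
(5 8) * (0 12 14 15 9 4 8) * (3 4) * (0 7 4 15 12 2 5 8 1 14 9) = (0 2 5 7 4 1 14 12 9 3 15) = [2, 14, 5, 15, 1, 7, 6, 4, 8, 3, 10, 11, 9, 13, 12, 0]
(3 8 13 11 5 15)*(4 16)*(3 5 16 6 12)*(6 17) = (3 8 13 11 16 4 17 6 12)(5 15) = [0, 1, 2, 8, 17, 15, 12, 7, 13, 9, 10, 16, 3, 11, 14, 5, 4, 6]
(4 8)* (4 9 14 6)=(4 8 9 14 6)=[0, 1, 2, 3, 8, 5, 4, 7, 9, 14, 10, 11, 12, 13, 6]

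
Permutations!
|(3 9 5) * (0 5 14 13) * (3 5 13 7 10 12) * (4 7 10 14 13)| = |(0 4 7 14 10 12 3 9 13)| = 9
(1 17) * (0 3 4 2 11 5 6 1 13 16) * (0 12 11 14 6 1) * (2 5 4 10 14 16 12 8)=(0 3 10 14 6)(1 17 13 12 11 4 5)(2 16 8)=[3, 17, 16, 10, 5, 1, 0, 7, 2, 9, 14, 4, 11, 12, 6, 15, 8, 13]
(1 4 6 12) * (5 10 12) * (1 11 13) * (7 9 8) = [0, 4, 2, 3, 6, 10, 5, 9, 7, 8, 12, 13, 11, 1] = (1 4 6 5 10 12 11 13)(7 9 8)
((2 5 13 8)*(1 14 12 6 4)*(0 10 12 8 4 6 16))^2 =((0 10 12 16)(1 14 8 2 5 13 4))^2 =(0 12)(1 8 5 4 14 2 13)(10 16)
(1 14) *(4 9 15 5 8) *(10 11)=(1 14)(4 9 15 5 8)(10 11)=[0, 14, 2, 3, 9, 8, 6, 7, 4, 15, 11, 10, 12, 13, 1, 5]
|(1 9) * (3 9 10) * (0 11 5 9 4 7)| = |(0 11 5 9 1 10 3 4 7)| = 9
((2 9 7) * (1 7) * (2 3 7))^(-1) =(1 9 2)(3 7)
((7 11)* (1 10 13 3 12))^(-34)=(1 10 13 3 12)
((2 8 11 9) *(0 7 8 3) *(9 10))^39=(0 3 2 9 10 11 8 7)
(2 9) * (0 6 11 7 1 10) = [6, 10, 9, 3, 4, 5, 11, 1, 8, 2, 0, 7] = (0 6 11 7 1 10)(2 9)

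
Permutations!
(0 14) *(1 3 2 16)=(0 14)(1 3 2 16)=[14, 3, 16, 2, 4, 5, 6, 7, 8, 9, 10, 11, 12, 13, 0, 15, 1]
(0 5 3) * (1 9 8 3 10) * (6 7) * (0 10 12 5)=[0, 9, 2, 10, 4, 12, 7, 6, 3, 8, 1, 11, 5]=(1 9 8 3 10)(5 12)(6 7)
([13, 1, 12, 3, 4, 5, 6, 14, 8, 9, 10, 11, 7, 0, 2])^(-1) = [13, 1, 14, 3, 4, 5, 6, 12, 8, 9, 10, 11, 2, 0, 7]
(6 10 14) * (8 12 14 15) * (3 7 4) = (3 7 4)(6 10 15 8 12 14) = [0, 1, 2, 7, 3, 5, 10, 4, 12, 9, 15, 11, 14, 13, 6, 8]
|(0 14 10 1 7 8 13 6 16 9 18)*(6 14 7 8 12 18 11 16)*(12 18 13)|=|(0 7 18)(1 8 12 13 14 10)(9 11 16)|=6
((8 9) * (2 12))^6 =(12)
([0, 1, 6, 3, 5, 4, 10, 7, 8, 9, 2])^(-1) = (2 10 6)(4 5)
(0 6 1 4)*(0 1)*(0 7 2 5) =[6, 4, 5, 3, 1, 0, 7, 2] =(0 6 7 2 5)(1 4)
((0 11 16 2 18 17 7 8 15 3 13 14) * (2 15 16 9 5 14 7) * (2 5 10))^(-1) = (0 14 5 17 18 2 10 9 11)(3 15 16 8 7 13)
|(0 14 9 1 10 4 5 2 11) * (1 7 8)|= |(0 14 9 7 8 1 10 4 5 2 11)|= 11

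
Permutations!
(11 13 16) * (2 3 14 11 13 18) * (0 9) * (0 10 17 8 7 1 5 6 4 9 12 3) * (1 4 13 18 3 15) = (0 12 15 1 5 6 13 16 18 2)(3 14 11)(4 9 10 17 8 7) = [12, 5, 0, 14, 9, 6, 13, 4, 7, 10, 17, 3, 15, 16, 11, 1, 18, 8, 2]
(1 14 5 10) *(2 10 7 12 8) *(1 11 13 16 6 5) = (1 14)(2 10 11 13 16 6 5 7 12 8) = [0, 14, 10, 3, 4, 7, 5, 12, 2, 9, 11, 13, 8, 16, 1, 15, 6]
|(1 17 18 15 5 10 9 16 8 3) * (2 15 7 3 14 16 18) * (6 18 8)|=|(1 17 2 15 5 10 9 8 14 16 6 18 7 3)|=14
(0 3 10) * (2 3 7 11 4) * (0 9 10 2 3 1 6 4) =(0 7 11)(1 6 4 3 2)(9 10) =[7, 6, 1, 2, 3, 5, 4, 11, 8, 10, 9, 0]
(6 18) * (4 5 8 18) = (4 5 8 18 6) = [0, 1, 2, 3, 5, 8, 4, 7, 18, 9, 10, 11, 12, 13, 14, 15, 16, 17, 6]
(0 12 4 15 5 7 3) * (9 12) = [9, 1, 2, 0, 15, 7, 6, 3, 8, 12, 10, 11, 4, 13, 14, 5] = (0 9 12 4 15 5 7 3)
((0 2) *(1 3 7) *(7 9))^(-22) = ((0 2)(1 3 9 7))^(-22) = (1 9)(3 7)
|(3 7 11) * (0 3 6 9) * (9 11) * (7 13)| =|(0 3 13 7 9)(6 11)| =10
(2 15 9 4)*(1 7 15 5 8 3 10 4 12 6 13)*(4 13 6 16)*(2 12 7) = (1 2 5 8 3 10 13)(4 12 16)(7 15 9) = [0, 2, 5, 10, 12, 8, 6, 15, 3, 7, 13, 11, 16, 1, 14, 9, 4]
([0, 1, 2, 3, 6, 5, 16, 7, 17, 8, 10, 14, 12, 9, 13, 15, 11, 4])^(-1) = [0, 1, 2, 3, 17, 5, 4, 7, 9, 13, 10, 16, 12, 14, 11, 15, 6, 8]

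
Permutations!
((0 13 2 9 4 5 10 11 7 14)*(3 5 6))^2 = (0 2 4 3 10 7)(5 11 14 13 9 6)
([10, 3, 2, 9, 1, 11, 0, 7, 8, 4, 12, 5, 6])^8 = [0, 1, 2, 3, 4, 5, 6, 7, 8, 9, 10, 11, 12]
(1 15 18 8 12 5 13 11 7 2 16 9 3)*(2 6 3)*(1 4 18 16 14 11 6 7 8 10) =(1 15 16 9 2 14 11 8 12 5 13 6 3 4 18 10) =[0, 15, 14, 4, 18, 13, 3, 7, 12, 2, 1, 8, 5, 6, 11, 16, 9, 17, 10]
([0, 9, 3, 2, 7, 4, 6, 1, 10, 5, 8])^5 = [0, 1, 3, 2, 4, 5, 6, 7, 10, 9, 8]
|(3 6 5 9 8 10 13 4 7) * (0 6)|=10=|(0 6 5 9 8 10 13 4 7 3)|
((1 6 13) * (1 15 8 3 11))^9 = (1 13 8 11 6 15 3) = ((1 6 13 15 8 3 11))^9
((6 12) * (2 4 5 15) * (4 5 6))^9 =((2 5 15)(4 6 12))^9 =(15)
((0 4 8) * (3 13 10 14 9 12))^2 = ((0 4 8)(3 13 10 14 9 12))^2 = (0 8 4)(3 10 9)(12 13 14)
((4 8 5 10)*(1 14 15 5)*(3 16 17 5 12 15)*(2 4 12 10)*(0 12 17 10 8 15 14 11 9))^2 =((0 12 14 3 16 10 17 5 2 4 15 8 1 11 9))^2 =(0 14 16 17 2 15 1 9 12 3 10 5 4 8 11)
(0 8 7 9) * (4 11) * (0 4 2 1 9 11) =(0 8 7 11 2 1 9 4) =[8, 9, 1, 3, 0, 5, 6, 11, 7, 4, 10, 2]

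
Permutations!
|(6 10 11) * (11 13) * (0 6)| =|(0 6 10 13 11)| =5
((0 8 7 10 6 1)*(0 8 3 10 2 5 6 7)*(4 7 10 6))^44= (10)(0 8 1 6 3)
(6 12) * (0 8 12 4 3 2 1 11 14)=(0 8 12 6 4 3 2 1 11 14)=[8, 11, 1, 2, 3, 5, 4, 7, 12, 9, 10, 14, 6, 13, 0]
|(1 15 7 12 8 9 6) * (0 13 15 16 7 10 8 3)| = 12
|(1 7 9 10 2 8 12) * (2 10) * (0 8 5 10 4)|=10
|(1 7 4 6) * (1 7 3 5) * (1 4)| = 6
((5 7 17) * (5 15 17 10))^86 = (17)(5 10 7)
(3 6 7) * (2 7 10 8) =[0, 1, 7, 6, 4, 5, 10, 3, 2, 9, 8] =(2 7 3 6 10 8)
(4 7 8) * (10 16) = (4 7 8)(10 16) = [0, 1, 2, 3, 7, 5, 6, 8, 4, 9, 16, 11, 12, 13, 14, 15, 10]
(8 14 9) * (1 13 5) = (1 13 5)(8 14 9) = [0, 13, 2, 3, 4, 1, 6, 7, 14, 8, 10, 11, 12, 5, 9]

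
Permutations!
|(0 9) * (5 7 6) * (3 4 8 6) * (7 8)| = 6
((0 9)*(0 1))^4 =(0 9 1)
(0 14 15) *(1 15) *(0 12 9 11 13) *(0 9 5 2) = (0 14 1 15 12 5 2)(9 11 13) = [14, 15, 0, 3, 4, 2, 6, 7, 8, 11, 10, 13, 5, 9, 1, 12]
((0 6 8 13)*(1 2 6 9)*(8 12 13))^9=(0 1 6 13 9 2 12)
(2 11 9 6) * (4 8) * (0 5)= (0 5)(2 11 9 6)(4 8)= [5, 1, 11, 3, 8, 0, 2, 7, 4, 6, 10, 9]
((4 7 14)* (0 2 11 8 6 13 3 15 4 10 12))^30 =((0 2 11 8 6 13 3 15 4 7 14 10 12))^30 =(0 6 4 12 8 15 10 11 3 14 2 13 7)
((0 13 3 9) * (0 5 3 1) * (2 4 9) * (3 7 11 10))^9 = (13)(2 4 9 5 7 11 10 3)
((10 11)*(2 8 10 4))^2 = (2 10 4 8 11)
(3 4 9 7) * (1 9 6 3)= (1 9 7)(3 4 6)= [0, 9, 2, 4, 6, 5, 3, 1, 8, 7]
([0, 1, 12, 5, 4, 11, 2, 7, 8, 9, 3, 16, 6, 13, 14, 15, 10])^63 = (3 16 5 10 11)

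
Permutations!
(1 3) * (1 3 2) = (3)(1 2) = [0, 2, 1, 3]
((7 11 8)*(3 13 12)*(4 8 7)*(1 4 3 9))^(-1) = ((1 4 8 3 13 12 9)(7 11))^(-1) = (1 9 12 13 3 8 4)(7 11)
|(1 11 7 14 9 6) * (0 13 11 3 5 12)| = |(0 13 11 7 14 9 6 1 3 5 12)| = 11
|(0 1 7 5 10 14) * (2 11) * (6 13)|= |(0 1 7 5 10 14)(2 11)(6 13)|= 6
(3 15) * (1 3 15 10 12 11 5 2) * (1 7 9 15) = (1 3 10 12 11 5 2 7 9 15) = [0, 3, 7, 10, 4, 2, 6, 9, 8, 15, 12, 5, 11, 13, 14, 1]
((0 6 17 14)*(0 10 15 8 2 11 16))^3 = ((0 6 17 14 10 15 8 2 11 16))^3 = (0 14 8 16 17 15 11 6 10 2)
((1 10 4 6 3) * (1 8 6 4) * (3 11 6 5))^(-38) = ((1 10)(3 8 5)(6 11))^(-38) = (11)(3 8 5)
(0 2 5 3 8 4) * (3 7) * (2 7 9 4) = (0 7 3 8 2 5 9 4) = [7, 1, 5, 8, 0, 9, 6, 3, 2, 4]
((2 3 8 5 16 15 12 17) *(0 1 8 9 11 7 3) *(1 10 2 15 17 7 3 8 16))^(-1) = (0 2 10)(1 5 8 7 12 15 17 16)(3 11 9)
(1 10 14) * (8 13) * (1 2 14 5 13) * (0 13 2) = (0 13 8 1 10 5 2 14) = [13, 10, 14, 3, 4, 2, 6, 7, 1, 9, 5, 11, 12, 8, 0]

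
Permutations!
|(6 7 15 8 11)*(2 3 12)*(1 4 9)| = |(1 4 9)(2 3 12)(6 7 15 8 11)| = 15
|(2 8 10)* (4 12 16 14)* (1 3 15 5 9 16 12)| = 24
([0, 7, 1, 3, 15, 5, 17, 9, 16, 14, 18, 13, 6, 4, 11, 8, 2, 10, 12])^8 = [0, 8, 15, 3, 14, 5, 18, 16, 13, 2, 6, 7, 10, 9, 1, 11, 4, 12, 17]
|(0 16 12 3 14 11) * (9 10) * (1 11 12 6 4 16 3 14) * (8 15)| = |(0 3 1 11)(4 16 6)(8 15)(9 10)(12 14)| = 12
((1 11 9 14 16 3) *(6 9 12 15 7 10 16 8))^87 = ((1 11 12 15 7 10 16 3)(6 9 14 8))^87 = (1 3 16 10 7 15 12 11)(6 8 14 9)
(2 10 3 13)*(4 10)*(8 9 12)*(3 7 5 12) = (2 4 10 7 5 12 8 9 3 13) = [0, 1, 4, 13, 10, 12, 6, 5, 9, 3, 7, 11, 8, 2]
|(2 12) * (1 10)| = |(1 10)(2 12)| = 2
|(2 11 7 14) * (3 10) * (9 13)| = 4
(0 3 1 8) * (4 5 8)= (0 3 1 4 5 8)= [3, 4, 2, 1, 5, 8, 6, 7, 0]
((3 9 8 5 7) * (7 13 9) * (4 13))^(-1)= ((3 7)(4 13 9 8 5))^(-1)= (3 7)(4 5 8 9 13)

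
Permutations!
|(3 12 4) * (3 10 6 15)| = 6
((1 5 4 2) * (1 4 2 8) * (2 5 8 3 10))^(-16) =(10)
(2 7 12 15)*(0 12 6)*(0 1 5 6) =(0 12 15 2 7)(1 5 6) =[12, 5, 7, 3, 4, 6, 1, 0, 8, 9, 10, 11, 15, 13, 14, 2]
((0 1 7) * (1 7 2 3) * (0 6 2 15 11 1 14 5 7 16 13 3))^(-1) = (0 2 6 7 5 14 3 13 16)(1 11 15)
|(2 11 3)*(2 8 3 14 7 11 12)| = |(2 12)(3 8)(7 11 14)| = 6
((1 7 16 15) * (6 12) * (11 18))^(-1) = ((1 7 16 15)(6 12)(11 18))^(-1) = (1 15 16 7)(6 12)(11 18)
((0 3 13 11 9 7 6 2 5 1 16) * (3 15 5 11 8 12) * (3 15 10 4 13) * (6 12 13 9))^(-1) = ((0 10 4 9 7 12 15 5 1 16)(2 11 6)(8 13))^(-1) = (0 16 1 5 15 12 7 9 4 10)(2 6 11)(8 13)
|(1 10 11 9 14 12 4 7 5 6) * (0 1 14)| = 30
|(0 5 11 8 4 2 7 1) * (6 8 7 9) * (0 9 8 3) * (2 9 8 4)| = |(0 5 11 7 1 8 2 4 9 6 3)| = 11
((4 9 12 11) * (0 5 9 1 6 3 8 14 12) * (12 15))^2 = ((0 5 9)(1 6 3 8 14 15 12 11 4))^2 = (0 9 5)(1 3 14 12 4 6 8 15 11)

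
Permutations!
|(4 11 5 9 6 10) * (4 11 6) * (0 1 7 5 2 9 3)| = 30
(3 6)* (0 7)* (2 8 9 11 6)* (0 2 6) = (0 7 2 8 9 11)(3 6) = [7, 1, 8, 6, 4, 5, 3, 2, 9, 11, 10, 0]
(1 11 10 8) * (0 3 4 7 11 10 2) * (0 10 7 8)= (0 3 4 8 1 7 11 2 10)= [3, 7, 10, 4, 8, 5, 6, 11, 1, 9, 0, 2]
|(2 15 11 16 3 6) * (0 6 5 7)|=9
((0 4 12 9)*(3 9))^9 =((0 4 12 3 9))^9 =(0 9 3 12 4)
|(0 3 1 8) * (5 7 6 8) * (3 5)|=10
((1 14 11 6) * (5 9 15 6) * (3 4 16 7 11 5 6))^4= (1 15 7 14 3 11 5 4 6 9 16)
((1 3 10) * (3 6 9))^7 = (1 9 10 6 3)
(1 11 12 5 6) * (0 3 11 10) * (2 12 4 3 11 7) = (0 11 4 3 7 2 12 5 6 1 10) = [11, 10, 12, 7, 3, 6, 1, 2, 8, 9, 0, 4, 5]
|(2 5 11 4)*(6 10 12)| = 12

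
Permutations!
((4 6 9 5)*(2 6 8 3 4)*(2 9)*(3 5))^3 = (2 6)(3 5 4 9 8) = ((2 6)(3 4 8 5 9))^3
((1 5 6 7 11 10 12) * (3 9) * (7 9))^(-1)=(1 12 10 11 7 3 9 6 5)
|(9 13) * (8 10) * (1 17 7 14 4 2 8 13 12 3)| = 12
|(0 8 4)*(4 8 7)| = |(8)(0 7 4)| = 3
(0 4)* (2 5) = (0 4)(2 5) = [4, 1, 5, 3, 0, 2]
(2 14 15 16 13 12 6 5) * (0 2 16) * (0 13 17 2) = [0, 1, 14, 3, 4, 16, 5, 7, 8, 9, 10, 11, 6, 12, 15, 13, 17, 2] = (2 14 15 13 12 6 5 16 17)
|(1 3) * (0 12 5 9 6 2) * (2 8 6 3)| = |(0 12 5 9 3 1 2)(6 8)| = 14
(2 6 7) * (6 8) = (2 8 6 7) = [0, 1, 8, 3, 4, 5, 7, 2, 6]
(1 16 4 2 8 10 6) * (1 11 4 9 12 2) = (1 16 9 12 2 8 10 6 11 4) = [0, 16, 8, 3, 1, 5, 11, 7, 10, 12, 6, 4, 2, 13, 14, 15, 9]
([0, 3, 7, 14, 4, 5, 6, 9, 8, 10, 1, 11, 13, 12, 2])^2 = [0, 14, 9, 2, 4, 5, 6, 10, 8, 1, 3, 11, 12, 13, 7]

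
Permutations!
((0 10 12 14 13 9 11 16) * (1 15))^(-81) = (0 16 11 9 13 14 12 10)(1 15) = ((0 10 12 14 13 9 11 16)(1 15))^(-81)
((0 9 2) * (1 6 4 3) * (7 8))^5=((0 9 2)(1 6 4 3)(7 8))^5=(0 2 9)(1 6 4 3)(7 8)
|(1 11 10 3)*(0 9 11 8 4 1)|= 15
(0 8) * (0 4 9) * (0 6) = (0 8 4 9 6) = [8, 1, 2, 3, 9, 5, 0, 7, 4, 6]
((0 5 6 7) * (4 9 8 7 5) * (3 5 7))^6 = ((0 4 9 8 3 5 6 7))^6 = (0 6 3 9)(4 7 5 8)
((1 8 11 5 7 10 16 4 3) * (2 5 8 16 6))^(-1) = (1 3 4 16)(2 6 10 7 5)(8 11)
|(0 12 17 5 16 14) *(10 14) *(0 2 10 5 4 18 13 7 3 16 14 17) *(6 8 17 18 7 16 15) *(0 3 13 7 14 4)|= 63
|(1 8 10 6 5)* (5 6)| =4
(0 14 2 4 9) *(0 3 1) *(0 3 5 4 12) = [14, 3, 12, 1, 9, 4, 6, 7, 8, 5, 10, 11, 0, 13, 2] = (0 14 2 12)(1 3)(4 9 5)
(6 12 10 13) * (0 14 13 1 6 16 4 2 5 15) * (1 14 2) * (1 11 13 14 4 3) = [2, 6, 5, 1, 11, 15, 12, 7, 8, 9, 4, 13, 10, 16, 14, 0, 3] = (0 2 5 15)(1 6 12 10 4 11 13 16 3)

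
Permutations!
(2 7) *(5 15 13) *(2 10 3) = [0, 1, 7, 2, 4, 15, 6, 10, 8, 9, 3, 11, 12, 5, 14, 13] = (2 7 10 3)(5 15 13)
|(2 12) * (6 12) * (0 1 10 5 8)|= 15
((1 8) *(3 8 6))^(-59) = ((1 6 3 8))^(-59) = (1 6 3 8)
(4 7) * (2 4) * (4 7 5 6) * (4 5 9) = [0, 1, 7, 3, 9, 6, 5, 2, 8, 4] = (2 7)(4 9)(5 6)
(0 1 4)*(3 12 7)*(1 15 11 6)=[15, 4, 2, 12, 0, 5, 1, 3, 8, 9, 10, 6, 7, 13, 14, 11]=(0 15 11 6 1 4)(3 12 7)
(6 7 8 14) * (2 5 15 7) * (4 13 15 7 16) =(2 5 7 8 14 6)(4 13 15 16) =[0, 1, 5, 3, 13, 7, 2, 8, 14, 9, 10, 11, 12, 15, 6, 16, 4]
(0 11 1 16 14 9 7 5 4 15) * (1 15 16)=(0 11 15)(4 16 14 9 7 5)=[11, 1, 2, 3, 16, 4, 6, 5, 8, 7, 10, 15, 12, 13, 9, 0, 14]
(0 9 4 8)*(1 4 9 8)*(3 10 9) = (0 8)(1 4)(3 10 9) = [8, 4, 2, 10, 1, 5, 6, 7, 0, 3, 9]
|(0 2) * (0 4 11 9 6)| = 6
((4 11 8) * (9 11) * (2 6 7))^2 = (2 7 6)(4 11)(8 9)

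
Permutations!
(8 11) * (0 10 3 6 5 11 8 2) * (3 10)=(0 3 6 5 11 2)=[3, 1, 0, 6, 4, 11, 5, 7, 8, 9, 10, 2]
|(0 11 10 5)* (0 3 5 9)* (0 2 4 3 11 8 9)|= |(0 8 9 2 4 3 5 11 10)|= 9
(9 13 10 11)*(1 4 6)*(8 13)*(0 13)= [13, 4, 2, 3, 6, 5, 1, 7, 0, 8, 11, 9, 12, 10]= (0 13 10 11 9 8)(1 4 6)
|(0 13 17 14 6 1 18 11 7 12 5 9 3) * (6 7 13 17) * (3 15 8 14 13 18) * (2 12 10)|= 18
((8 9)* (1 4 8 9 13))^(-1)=(1 13 8 4)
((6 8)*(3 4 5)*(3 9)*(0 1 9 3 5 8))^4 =((0 1 9 5 3 4 8 6))^4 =(0 3)(1 4)(5 6)(8 9)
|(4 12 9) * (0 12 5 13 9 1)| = |(0 12 1)(4 5 13 9)| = 12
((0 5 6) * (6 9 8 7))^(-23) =((0 5 9 8 7 6))^(-23) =(0 5 9 8 7 6)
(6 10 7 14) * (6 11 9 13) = (6 10 7 14 11 9 13) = [0, 1, 2, 3, 4, 5, 10, 14, 8, 13, 7, 9, 12, 6, 11]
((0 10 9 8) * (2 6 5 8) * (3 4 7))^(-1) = ((0 10 9 2 6 5 8)(3 4 7))^(-1) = (0 8 5 6 2 9 10)(3 7 4)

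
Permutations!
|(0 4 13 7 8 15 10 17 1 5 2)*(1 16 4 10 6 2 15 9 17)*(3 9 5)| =|(0 10 1 3 9 17 16 4 13 7 8 5 15 6 2)| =15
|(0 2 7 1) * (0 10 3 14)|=7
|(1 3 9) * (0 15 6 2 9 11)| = 8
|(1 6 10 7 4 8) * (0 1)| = |(0 1 6 10 7 4 8)| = 7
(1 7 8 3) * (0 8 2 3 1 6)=(0 8 1 7 2 3 6)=[8, 7, 3, 6, 4, 5, 0, 2, 1]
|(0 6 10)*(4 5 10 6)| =|(0 4 5 10)| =4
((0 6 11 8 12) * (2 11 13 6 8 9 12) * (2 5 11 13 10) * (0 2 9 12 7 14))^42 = (0 13)(2 14)(5 10)(6 8)(7 12)(9 11)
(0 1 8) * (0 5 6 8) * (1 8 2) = (0 8 5 6 2 1) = [8, 0, 1, 3, 4, 6, 2, 7, 5]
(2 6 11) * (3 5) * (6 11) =(2 11)(3 5) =[0, 1, 11, 5, 4, 3, 6, 7, 8, 9, 10, 2]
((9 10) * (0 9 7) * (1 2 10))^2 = ((0 9 1 2 10 7))^2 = (0 1 10)(2 7 9)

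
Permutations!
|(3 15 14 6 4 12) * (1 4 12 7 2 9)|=5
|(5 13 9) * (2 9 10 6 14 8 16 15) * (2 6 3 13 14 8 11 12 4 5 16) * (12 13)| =24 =|(2 9 16 15 6 8)(3 12 4 5 14 11 13 10)|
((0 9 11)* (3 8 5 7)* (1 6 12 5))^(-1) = ((0 9 11)(1 6 12 5 7 3 8))^(-1) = (0 11 9)(1 8 3 7 5 12 6)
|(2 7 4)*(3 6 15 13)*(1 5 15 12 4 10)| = |(1 5 15 13 3 6 12 4 2 7 10)| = 11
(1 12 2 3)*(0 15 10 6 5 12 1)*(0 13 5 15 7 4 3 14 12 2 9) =[7, 1, 14, 13, 3, 2, 15, 4, 8, 0, 6, 11, 9, 5, 12, 10] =(0 7 4 3 13 5 2 14 12 9)(6 15 10)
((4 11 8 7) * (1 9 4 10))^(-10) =(1 8 9 7 4 10 11) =((1 9 4 11 8 7 10))^(-10)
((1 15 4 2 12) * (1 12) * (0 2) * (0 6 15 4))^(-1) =(0 15 6 4 1 2)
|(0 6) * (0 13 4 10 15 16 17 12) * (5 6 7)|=11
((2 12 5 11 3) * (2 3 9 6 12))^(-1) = (5 12 6 9 11)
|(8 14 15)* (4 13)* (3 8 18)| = |(3 8 14 15 18)(4 13)| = 10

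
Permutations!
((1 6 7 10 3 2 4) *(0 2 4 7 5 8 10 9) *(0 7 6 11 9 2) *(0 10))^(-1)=(0 8 5 6 2 7 9 11 1 4 3 10)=((0 10 3 4 1 11 9 7 2 6 5 8))^(-1)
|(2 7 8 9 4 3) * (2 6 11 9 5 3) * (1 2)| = |(1 2 7 8 5 3 6 11 9 4)| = 10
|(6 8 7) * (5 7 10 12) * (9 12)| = |(5 7 6 8 10 9 12)| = 7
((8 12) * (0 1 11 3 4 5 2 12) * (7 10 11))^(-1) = ((0 1 7 10 11 3 4 5 2 12 8))^(-1) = (0 8 12 2 5 4 3 11 10 7 1)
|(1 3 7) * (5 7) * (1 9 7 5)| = 2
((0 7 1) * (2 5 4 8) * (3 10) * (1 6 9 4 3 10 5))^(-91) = ((10)(0 7 6 9 4 8 2 1)(3 5))^(-91) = (10)(0 8 6 1 4 7 2 9)(3 5)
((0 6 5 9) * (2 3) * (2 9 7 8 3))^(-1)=(0 9 3 8 7 5 6)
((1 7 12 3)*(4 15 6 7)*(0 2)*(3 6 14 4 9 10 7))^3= (15)(0 2)(1 7 3 10 6 9 12)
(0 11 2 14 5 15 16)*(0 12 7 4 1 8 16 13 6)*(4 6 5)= (0 11 2 14 4 1 8 16 12 7 6)(5 15 13)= [11, 8, 14, 3, 1, 15, 0, 6, 16, 9, 10, 2, 7, 5, 4, 13, 12]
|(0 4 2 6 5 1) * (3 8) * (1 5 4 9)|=6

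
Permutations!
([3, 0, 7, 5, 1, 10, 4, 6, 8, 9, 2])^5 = [7, 2, 0, 6, 10, 4, 5, 3, 8, 9, 1]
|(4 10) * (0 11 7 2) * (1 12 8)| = |(0 11 7 2)(1 12 8)(4 10)| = 12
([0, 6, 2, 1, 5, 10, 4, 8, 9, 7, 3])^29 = [0, 3, 2, 10, 6, 4, 1, 9, 7, 8, 5]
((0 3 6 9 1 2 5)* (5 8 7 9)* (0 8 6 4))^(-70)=(9)(0 4 3)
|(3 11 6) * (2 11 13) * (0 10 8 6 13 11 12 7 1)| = 11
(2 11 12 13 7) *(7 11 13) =(2 13 11 12 7) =[0, 1, 13, 3, 4, 5, 6, 2, 8, 9, 10, 12, 7, 11]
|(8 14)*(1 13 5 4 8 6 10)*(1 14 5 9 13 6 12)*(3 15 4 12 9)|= |(1 6 10 14 9 13 3 15 4 8 5 12)|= 12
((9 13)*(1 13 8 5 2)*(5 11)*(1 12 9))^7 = ((1 13)(2 12 9 8 11 5))^7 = (1 13)(2 12 9 8 11 5)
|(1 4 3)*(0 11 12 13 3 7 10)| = 9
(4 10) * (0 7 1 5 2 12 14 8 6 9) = (0 7 1 5 2 12 14 8 6 9)(4 10) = [7, 5, 12, 3, 10, 2, 9, 1, 6, 0, 4, 11, 14, 13, 8]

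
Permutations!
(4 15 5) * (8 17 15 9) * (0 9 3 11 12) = [9, 1, 2, 11, 3, 4, 6, 7, 17, 8, 10, 12, 0, 13, 14, 5, 16, 15] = (0 9 8 17 15 5 4 3 11 12)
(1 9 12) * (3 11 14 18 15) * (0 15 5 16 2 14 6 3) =(0 15)(1 9 12)(2 14 18 5 16)(3 11 6) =[15, 9, 14, 11, 4, 16, 3, 7, 8, 12, 10, 6, 1, 13, 18, 0, 2, 17, 5]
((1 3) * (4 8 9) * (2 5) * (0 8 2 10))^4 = ((0 8 9 4 2 5 10)(1 3))^4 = (0 2 8 5 9 10 4)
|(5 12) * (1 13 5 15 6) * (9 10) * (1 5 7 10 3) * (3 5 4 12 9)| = 20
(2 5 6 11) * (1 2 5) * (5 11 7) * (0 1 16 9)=(0 1 2 16 9)(5 6 7)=[1, 2, 16, 3, 4, 6, 7, 5, 8, 0, 10, 11, 12, 13, 14, 15, 9]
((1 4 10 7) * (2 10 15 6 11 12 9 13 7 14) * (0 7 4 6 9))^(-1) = ((0 7 1 6 11 12)(2 10 14)(4 15 9 13))^(-1) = (0 12 11 6 1 7)(2 14 10)(4 13 9 15)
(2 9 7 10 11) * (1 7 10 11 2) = (1 7 11)(2 9 10) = [0, 7, 9, 3, 4, 5, 6, 11, 8, 10, 2, 1]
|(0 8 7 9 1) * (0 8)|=4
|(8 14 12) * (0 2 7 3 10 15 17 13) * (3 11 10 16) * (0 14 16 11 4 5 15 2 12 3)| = 44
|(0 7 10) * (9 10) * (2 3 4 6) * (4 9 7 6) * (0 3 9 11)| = 7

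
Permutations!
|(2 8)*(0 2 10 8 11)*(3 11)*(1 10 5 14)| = 20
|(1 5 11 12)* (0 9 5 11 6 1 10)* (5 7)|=9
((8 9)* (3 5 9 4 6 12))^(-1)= ((3 5 9 8 4 6 12))^(-1)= (3 12 6 4 8 9 5)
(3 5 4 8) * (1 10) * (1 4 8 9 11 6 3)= (1 10 4 9 11 6 3 5 8)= [0, 10, 2, 5, 9, 8, 3, 7, 1, 11, 4, 6]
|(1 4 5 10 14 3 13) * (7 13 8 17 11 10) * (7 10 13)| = |(1 4 5 10 14 3 8 17 11 13)| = 10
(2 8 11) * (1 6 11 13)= (1 6 11 2 8 13)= [0, 6, 8, 3, 4, 5, 11, 7, 13, 9, 10, 2, 12, 1]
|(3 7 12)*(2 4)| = 6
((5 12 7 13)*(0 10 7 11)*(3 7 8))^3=(0 3 5)(7 12 10)(8 13 11)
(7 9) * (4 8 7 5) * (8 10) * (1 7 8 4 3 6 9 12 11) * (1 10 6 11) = (1 7 12)(3 11 10 4 6 9 5) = [0, 7, 2, 11, 6, 3, 9, 12, 8, 5, 4, 10, 1]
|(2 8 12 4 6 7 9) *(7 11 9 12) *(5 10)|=8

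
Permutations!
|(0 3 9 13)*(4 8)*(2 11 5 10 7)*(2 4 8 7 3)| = 8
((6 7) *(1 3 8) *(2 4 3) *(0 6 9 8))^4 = ((0 6 7 9 8 1 2 4 3))^4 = (0 8 3 9 4 7 2 6 1)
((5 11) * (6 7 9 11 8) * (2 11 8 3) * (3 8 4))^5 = ((2 11 5 8 6 7 9 4 3))^5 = (2 7 11 9 5 4 8 3 6)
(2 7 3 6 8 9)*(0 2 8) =(0 2 7 3 6)(8 9) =[2, 1, 7, 6, 4, 5, 0, 3, 9, 8]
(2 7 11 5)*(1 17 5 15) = (1 17 5 2 7 11 15) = [0, 17, 7, 3, 4, 2, 6, 11, 8, 9, 10, 15, 12, 13, 14, 1, 16, 5]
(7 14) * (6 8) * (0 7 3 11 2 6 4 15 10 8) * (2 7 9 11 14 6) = (0 9 11 7 6)(3 14)(4 15 10 8) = [9, 1, 2, 14, 15, 5, 0, 6, 4, 11, 8, 7, 12, 13, 3, 10]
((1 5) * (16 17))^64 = ((1 5)(16 17))^64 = (17)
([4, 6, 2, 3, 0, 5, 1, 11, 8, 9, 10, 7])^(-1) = [4, 6, 2, 3, 0, 5, 1, 11, 8, 9, 10, 7]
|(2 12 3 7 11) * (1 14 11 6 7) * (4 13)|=|(1 14 11 2 12 3)(4 13)(6 7)|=6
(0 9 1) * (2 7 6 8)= (0 9 1)(2 7 6 8)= [9, 0, 7, 3, 4, 5, 8, 6, 2, 1]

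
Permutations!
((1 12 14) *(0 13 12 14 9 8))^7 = (0 12 8 13 9)(1 14)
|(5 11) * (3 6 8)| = 6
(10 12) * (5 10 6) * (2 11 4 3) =(2 11 4 3)(5 10 12 6) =[0, 1, 11, 2, 3, 10, 5, 7, 8, 9, 12, 4, 6]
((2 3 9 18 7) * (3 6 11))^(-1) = ((2 6 11 3 9 18 7))^(-1) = (2 7 18 9 3 11 6)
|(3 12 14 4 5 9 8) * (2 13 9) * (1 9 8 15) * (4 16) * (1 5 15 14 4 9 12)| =9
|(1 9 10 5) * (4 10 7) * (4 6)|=7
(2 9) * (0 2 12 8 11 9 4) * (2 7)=(0 7 2 4)(8 11 9 12)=[7, 1, 4, 3, 0, 5, 6, 2, 11, 12, 10, 9, 8]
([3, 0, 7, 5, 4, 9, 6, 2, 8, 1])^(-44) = [3, 0, 2, 5, 4, 9, 6, 7, 8, 1]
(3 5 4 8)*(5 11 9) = (3 11 9 5 4 8) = [0, 1, 2, 11, 8, 4, 6, 7, 3, 5, 10, 9]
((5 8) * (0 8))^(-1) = ((0 8 5))^(-1) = (0 5 8)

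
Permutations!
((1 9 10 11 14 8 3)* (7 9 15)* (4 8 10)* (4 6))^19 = ((1 15 7 9 6 4 8 3)(10 11 14))^19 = (1 9 8 15 6 3 7 4)(10 11 14)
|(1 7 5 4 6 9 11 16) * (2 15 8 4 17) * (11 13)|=13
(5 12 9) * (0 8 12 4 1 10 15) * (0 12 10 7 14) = (0 8 10 15 12 9 5 4 1 7 14) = [8, 7, 2, 3, 1, 4, 6, 14, 10, 5, 15, 11, 9, 13, 0, 12]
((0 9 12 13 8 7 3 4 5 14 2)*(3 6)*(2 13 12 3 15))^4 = (0 5 7)(2 4 8)(3 13 15)(6 9 14)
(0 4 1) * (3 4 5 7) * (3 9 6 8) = (0 5 7 9 6 8 3 4 1) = [5, 0, 2, 4, 1, 7, 8, 9, 3, 6]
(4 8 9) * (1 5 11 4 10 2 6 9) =(1 5 11 4 8)(2 6 9 10) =[0, 5, 6, 3, 8, 11, 9, 7, 1, 10, 2, 4]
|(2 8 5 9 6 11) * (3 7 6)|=|(2 8 5 9 3 7 6 11)|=8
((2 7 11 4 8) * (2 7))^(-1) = ((4 8 7 11))^(-1) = (4 11 7 8)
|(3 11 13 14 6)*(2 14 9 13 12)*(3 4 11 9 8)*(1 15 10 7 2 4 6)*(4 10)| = 36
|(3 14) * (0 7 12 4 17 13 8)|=|(0 7 12 4 17 13 8)(3 14)|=14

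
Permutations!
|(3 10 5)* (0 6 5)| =|(0 6 5 3 10)| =5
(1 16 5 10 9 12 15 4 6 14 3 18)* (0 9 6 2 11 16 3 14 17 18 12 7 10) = (0 9 7 10 6 17 18 1 3 12 15 4 2 11 16 5) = [9, 3, 11, 12, 2, 0, 17, 10, 8, 7, 6, 16, 15, 13, 14, 4, 5, 18, 1]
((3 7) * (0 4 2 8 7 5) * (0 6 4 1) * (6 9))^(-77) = (0 1)(2 3 6 8 5 4 7 9)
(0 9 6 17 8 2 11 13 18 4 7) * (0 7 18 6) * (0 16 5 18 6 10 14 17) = [9, 1, 11, 3, 6, 18, 0, 7, 2, 16, 14, 13, 12, 10, 17, 15, 5, 8, 4] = (0 9 16 5 18 4 6)(2 11 13 10 14 17 8)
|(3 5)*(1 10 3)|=|(1 10 3 5)|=4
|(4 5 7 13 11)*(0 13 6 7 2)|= 6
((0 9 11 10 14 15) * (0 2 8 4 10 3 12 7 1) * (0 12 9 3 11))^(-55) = (0 9 3)(1 7 12)(2 15 14 10 4 8)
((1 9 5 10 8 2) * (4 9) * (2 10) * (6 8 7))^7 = (1 9 2 4 5)(6 7 10 8)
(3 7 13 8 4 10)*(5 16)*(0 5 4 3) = (0 5 16 4 10)(3 7 13 8) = [5, 1, 2, 7, 10, 16, 6, 13, 3, 9, 0, 11, 12, 8, 14, 15, 4]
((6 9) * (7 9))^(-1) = ((6 7 9))^(-1) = (6 9 7)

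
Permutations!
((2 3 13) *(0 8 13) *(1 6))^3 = ((0 8 13 2 3)(1 6))^3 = (0 2 8 3 13)(1 6)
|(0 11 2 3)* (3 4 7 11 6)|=|(0 6 3)(2 4 7 11)|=12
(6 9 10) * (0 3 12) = (0 3 12)(6 9 10) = [3, 1, 2, 12, 4, 5, 9, 7, 8, 10, 6, 11, 0]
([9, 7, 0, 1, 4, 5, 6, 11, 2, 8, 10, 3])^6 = (0 8)(1 11)(2 9)(3 7)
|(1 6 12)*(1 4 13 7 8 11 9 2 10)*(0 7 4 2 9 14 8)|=|(0 7)(1 6 12 2 10)(4 13)(8 11 14)|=30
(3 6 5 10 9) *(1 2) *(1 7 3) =[0, 2, 7, 6, 4, 10, 5, 3, 8, 1, 9] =(1 2 7 3 6 5 10 9)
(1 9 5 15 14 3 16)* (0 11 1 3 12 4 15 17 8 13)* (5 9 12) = (0 11 1 12 4 15 14 5 17 8 13)(3 16) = [11, 12, 2, 16, 15, 17, 6, 7, 13, 9, 10, 1, 4, 0, 5, 14, 3, 8]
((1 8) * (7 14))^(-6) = (14)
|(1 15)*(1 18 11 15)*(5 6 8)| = 3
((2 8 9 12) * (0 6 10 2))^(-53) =(0 2 12 10 9 6 8)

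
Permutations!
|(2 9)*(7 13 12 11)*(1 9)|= |(1 9 2)(7 13 12 11)|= 12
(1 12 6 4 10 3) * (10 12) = (1 10 3)(4 12 6) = [0, 10, 2, 1, 12, 5, 4, 7, 8, 9, 3, 11, 6]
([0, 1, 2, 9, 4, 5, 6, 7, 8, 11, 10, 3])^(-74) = (3 9 11)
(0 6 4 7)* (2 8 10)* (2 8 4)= (0 6 2 4 7)(8 10)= [6, 1, 4, 3, 7, 5, 2, 0, 10, 9, 8]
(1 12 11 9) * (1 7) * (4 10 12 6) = [0, 6, 2, 3, 10, 5, 4, 1, 8, 7, 12, 9, 11] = (1 6 4 10 12 11 9 7)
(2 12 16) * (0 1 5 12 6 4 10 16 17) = (0 1 5 12 17)(2 6 4 10 16) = [1, 5, 6, 3, 10, 12, 4, 7, 8, 9, 16, 11, 17, 13, 14, 15, 2, 0]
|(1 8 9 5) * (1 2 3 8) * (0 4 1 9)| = 8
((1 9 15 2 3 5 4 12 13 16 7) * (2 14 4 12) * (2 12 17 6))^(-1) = ((1 9 15 14 4 12 13 16 7)(2 3 5 17 6))^(-1) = (1 7 16 13 12 4 14 15 9)(2 6 17 5 3)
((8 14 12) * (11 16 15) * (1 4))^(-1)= ((1 4)(8 14 12)(11 16 15))^(-1)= (1 4)(8 12 14)(11 15 16)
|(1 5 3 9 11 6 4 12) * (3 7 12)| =20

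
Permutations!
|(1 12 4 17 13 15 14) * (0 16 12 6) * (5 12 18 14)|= 6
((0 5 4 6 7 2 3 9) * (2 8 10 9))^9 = (0 5 4 6 7 8 10 9)(2 3)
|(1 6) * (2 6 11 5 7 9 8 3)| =|(1 11 5 7 9 8 3 2 6)| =9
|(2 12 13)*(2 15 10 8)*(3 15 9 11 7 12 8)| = |(2 8)(3 15 10)(7 12 13 9 11)| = 30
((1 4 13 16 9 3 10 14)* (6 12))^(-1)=(1 14 10 3 9 16 13 4)(6 12)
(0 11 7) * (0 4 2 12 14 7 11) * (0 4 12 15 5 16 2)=(0 4)(2 15 5 16)(7 12 14)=[4, 1, 15, 3, 0, 16, 6, 12, 8, 9, 10, 11, 14, 13, 7, 5, 2]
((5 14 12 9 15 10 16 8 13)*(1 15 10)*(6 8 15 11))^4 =(1 13 9)(5 10 11)(6 14 16)(8 12 15)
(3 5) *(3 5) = [0, 1, 2, 3, 4, 5] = (5)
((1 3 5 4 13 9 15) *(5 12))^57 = ((1 3 12 5 4 13 9 15))^57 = (1 3 12 5 4 13 9 15)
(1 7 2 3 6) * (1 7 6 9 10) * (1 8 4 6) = (2 3 9 10 8 4 6 7) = [0, 1, 3, 9, 6, 5, 7, 2, 4, 10, 8]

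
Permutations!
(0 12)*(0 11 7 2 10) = (0 12 11 7 2 10) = [12, 1, 10, 3, 4, 5, 6, 2, 8, 9, 0, 7, 11]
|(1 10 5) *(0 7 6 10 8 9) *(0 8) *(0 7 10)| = 6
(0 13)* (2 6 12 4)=[13, 1, 6, 3, 2, 5, 12, 7, 8, 9, 10, 11, 4, 0]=(0 13)(2 6 12 4)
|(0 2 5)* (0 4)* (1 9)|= 4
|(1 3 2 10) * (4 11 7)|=12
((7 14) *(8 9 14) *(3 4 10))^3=((3 4 10)(7 8 9 14))^3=(7 14 9 8)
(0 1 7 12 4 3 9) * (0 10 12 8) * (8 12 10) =(0 1 7 12 4 3 9 8) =[1, 7, 2, 9, 3, 5, 6, 12, 0, 8, 10, 11, 4]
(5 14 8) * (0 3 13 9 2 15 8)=(0 3 13 9 2 15 8 5 14)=[3, 1, 15, 13, 4, 14, 6, 7, 5, 2, 10, 11, 12, 9, 0, 8]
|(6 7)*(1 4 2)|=6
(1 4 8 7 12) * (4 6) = (1 6 4 8 7 12) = [0, 6, 2, 3, 8, 5, 4, 12, 7, 9, 10, 11, 1]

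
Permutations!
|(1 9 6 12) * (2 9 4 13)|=7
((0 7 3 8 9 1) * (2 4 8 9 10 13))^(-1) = ((0 7 3 9 1)(2 4 8 10 13))^(-1) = (0 1 9 3 7)(2 13 10 8 4)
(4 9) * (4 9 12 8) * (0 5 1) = (0 5 1)(4 12 8) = [5, 0, 2, 3, 12, 1, 6, 7, 4, 9, 10, 11, 8]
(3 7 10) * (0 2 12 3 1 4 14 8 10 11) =[2, 4, 12, 7, 14, 5, 6, 11, 10, 9, 1, 0, 3, 13, 8] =(0 2 12 3 7 11)(1 4 14 8 10)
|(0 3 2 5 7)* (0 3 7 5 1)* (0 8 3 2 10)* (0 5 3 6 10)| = |(0 7 2 1 8 6 10 5 3)| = 9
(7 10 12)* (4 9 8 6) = (4 9 8 6)(7 10 12) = [0, 1, 2, 3, 9, 5, 4, 10, 6, 8, 12, 11, 7]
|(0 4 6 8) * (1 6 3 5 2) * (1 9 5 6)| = |(0 4 3 6 8)(2 9 5)| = 15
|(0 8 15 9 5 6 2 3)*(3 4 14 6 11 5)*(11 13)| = 60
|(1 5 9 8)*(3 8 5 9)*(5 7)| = |(1 9 7 5 3 8)| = 6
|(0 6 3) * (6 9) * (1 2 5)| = |(0 9 6 3)(1 2 5)| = 12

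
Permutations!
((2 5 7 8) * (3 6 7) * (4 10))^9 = ((2 5 3 6 7 8)(4 10))^9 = (2 6)(3 8)(4 10)(5 7)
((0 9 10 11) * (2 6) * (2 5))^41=(0 9 10 11)(2 5 6)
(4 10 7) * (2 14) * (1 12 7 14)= (1 12 7 4 10 14 2)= [0, 12, 1, 3, 10, 5, 6, 4, 8, 9, 14, 11, 7, 13, 2]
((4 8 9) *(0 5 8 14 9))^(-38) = (0 5 8)(4 14 9)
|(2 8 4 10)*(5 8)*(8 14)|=|(2 5 14 8 4 10)|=6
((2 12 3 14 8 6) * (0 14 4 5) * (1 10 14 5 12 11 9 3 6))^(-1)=(0 5)(1 8 14 10)(2 6 12 4 3 9 11)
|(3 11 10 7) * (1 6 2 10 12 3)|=|(1 6 2 10 7)(3 11 12)|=15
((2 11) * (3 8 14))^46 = (3 8 14)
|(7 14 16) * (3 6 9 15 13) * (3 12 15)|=3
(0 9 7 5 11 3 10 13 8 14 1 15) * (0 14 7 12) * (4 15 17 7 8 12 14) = (0 9 14 1 17 7 5 11 3 10 13 12)(4 15) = [9, 17, 2, 10, 15, 11, 6, 5, 8, 14, 13, 3, 0, 12, 1, 4, 16, 7]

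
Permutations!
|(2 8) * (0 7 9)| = 6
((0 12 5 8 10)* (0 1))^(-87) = ((0 12 5 8 10 1))^(-87) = (0 8)(1 5)(10 12)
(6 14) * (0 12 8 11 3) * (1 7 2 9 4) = (0 12 8 11 3)(1 7 2 9 4)(6 14) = [12, 7, 9, 0, 1, 5, 14, 2, 11, 4, 10, 3, 8, 13, 6]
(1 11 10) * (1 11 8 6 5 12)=(1 8 6 5 12)(10 11)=[0, 8, 2, 3, 4, 12, 5, 7, 6, 9, 11, 10, 1]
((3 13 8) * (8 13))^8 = ((13)(3 8))^8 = (13)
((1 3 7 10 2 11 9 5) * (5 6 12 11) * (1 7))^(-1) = ((1 3)(2 5 7 10)(6 12 11 9))^(-1) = (1 3)(2 10 7 5)(6 9 11 12)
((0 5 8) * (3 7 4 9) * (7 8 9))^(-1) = ((0 5 9 3 8)(4 7))^(-1) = (0 8 3 9 5)(4 7)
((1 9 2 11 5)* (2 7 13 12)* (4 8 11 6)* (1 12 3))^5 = (13)(2 5 8 6 12 11 4)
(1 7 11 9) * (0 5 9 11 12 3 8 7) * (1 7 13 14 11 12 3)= (0 5 9 7 3 8 13 14 11 12 1)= [5, 0, 2, 8, 4, 9, 6, 3, 13, 7, 10, 12, 1, 14, 11]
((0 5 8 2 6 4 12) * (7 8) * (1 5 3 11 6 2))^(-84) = (12)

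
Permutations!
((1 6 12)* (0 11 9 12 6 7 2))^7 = ((0 11 9 12 1 7 2))^7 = (12)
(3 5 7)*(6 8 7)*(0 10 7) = (0 10 7 3 5 6 8) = [10, 1, 2, 5, 4, 6, 8, 3, 0, 9, 7]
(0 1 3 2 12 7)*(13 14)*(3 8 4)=(0 1 8 4 3 2 12 7)(13 14)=[1, 8, 12, 2, 3, 5, 6, 0, 4, 9, 10, 11, 7, 14, 13]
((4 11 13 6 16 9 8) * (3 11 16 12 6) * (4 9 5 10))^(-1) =(3 13 11)(4 10 5 16)(6 12)(8 9) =((3 11 13)(4 16 5 10)(6 12)(8 9))^(-1)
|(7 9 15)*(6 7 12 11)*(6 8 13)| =|(6 7 9 15 12 11 8 13)| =8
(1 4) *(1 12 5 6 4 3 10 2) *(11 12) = (1 3 10 2)(4 11 12 5 6) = [0, 3, 1, 10, 11, 6, 4, 7, 8, 9, 2, 12, 5]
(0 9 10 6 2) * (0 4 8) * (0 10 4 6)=(0 9 4 8 10)(2 6)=[9, 1, 6, 3, 8, 5, 2, 7, 10, 4, 0]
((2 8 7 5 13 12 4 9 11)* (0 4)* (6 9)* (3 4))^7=((0 3 4 6 9 11 2 8 7 5 13 12))^7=(0 8 4 5 9 12 2 3 7 6 13 11)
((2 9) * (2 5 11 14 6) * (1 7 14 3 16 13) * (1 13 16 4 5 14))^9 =((16)(1 7)(2 9 14 6)(3 4 5 11))^9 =(16)(1 7)(2 9 14 6)(3 4 5 11)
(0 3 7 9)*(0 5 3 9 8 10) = (0 9 5 3 7 8 10) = [9, 1, 2, 7, 4, 3, 6, 8, 10, 5, 0]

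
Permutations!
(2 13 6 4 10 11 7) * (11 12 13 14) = (2 14 11 7)(4 10 12 13 6) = [0, 1, 14, 3, 10, 5, 4, 2, 8, 9, 12, 7, 13, 6, 11]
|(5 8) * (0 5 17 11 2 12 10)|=|(0 5 8 17 11 2 12 10)|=8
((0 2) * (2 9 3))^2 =((0 9 3 2))^2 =(0 3)(2 9)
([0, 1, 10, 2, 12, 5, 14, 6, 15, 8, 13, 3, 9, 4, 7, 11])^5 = [0, 1, 9, 12, 11, 5, 7, 14, 10, 2, 8, 4, 3, 15, 6, 13]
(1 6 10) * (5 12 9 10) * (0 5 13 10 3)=(0 5 12 9 3)(1 6 13 10)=[5, 6, 2, 0, 4, 12, 13, 7, 8, 3, 1, 11, 9, 10]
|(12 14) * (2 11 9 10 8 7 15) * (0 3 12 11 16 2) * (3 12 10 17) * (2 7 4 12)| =45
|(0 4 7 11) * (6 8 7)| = 6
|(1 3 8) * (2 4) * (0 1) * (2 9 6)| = |(0 1 3 8)(2 4 9 6)| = 4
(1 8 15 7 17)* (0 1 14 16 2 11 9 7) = (0 1 8 15)(2 11 9 7 17 14 16) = [1, 8, 11, 3, 4, 5, 6, 17, 15, 7, 10, 9, 12, 13, 16, 0, 2, 14]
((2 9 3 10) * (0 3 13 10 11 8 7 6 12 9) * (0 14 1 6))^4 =((0 3 11 8 7)(1 6 12 9 13 10 2 14))^4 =(0 7 8 11 3)(1 13)(2 12)(6 10)(9 14)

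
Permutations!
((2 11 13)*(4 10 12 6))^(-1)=(2 13 11)(4 6 12 10)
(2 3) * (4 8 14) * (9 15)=(2 3)(4 8 14)(9 15)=[0, 1, 3, 2, 8, 5, 6, 7, 14, 15, 10, 11, 12, 13, 4, 9]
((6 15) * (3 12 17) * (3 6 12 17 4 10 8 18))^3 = (3 15 10)(4 18 6)(8 17 12)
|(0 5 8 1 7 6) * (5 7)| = 3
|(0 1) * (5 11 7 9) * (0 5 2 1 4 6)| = |(0 4 6)(1 5 11 7 9 2)| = 6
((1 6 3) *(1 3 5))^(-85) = ((1 6 5))^(-85) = (1 5 6)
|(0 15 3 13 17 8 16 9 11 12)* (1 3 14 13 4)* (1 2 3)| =30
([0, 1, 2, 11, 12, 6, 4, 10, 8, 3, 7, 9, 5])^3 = (4 6 5 12)(7 10)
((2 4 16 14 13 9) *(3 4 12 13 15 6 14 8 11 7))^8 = ((2 12 13 9)(3 4 16 8 11 7)(6 14 15))^8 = (3 16 11)(4 8 7)(6 15 14)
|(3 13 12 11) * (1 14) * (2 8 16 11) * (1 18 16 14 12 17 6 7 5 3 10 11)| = 42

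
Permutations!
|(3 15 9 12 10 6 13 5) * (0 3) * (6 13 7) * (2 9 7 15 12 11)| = |(0 3 12 10 13 5)(2 9 11)(6 15 7)| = 6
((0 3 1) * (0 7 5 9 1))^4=(9)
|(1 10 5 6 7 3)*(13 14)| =|(1 10 5 6 7 3)(13 14)| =6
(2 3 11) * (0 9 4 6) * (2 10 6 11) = (0 9 4 11 10 6)(2 3) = [9, 1, 3, 2, 11, 5, 0, 7, 8, 4, 6, 10]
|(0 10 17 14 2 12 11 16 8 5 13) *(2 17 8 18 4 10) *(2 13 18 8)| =|(0 13)(2 12 11 16 8 5 18 4 10)(14 17)| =18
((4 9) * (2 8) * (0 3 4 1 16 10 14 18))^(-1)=(0 18 14 10 16 1 9 4 3)(2 8)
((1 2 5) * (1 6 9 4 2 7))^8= ((1 7)(2 5 6 9 4))^8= (2 9 5 4 6)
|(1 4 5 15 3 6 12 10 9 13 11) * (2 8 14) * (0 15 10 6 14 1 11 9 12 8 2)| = |(0 15 3 14)(1 4 5 10 12 6 8)(9 13)| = 28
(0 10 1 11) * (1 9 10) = [1, 11, 2, 3, 4, 5, 6, 7, 8, 10, 9, 0] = (0 1 11)(9 10)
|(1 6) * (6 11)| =3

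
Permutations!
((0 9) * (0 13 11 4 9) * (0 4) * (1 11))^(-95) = (0 4 9 13 1 11)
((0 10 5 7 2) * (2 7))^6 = (0 5)(2 10)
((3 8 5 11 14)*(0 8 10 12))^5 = (0 3 5 12 14 8 10 11)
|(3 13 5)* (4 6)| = |(3 13 5)(4 6)| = 6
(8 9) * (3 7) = (3 7)(8 9) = [0, 1, 2, 7, 4, 5, 6, 3, 9, 8]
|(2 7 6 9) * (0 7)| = |(0 7 6 9 2)| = 5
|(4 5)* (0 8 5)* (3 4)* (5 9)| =|(0 8 9 5 3 4)| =6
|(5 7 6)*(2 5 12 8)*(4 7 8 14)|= 15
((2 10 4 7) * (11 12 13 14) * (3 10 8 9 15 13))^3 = (2 15 11 10)(3 7 9 14)(4 8 13 12)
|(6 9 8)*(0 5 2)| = 3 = |(0 5 2)(6 9 8)|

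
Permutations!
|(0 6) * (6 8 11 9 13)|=6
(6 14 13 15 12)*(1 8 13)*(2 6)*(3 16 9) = (1 8 13 15 12 2 6 14)(3 16 9) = [0, 8, 6, 16, 4, 5, 14, 7, 13, 3, 10, 11, 2, 15, 1, 12, 9]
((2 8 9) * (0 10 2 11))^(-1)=((0 10 2 8 9 11))^(-1)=(0 11 9 8 2 10)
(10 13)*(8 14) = (8 14)(10 13) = [0, 1, 2, 3, 4, 5, 6, 7, 14, 9, 13, 11, 12, 10, 8]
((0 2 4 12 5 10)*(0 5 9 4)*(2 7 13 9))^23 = (0 13 4 2 7 9 12)(5 10)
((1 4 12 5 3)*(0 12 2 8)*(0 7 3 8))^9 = ((0 12 5 8 7 3 1 4 2))^9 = (12)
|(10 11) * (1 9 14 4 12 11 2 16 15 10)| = 12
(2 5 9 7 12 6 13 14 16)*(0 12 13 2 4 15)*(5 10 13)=(0 12 6 2 10 13 14 16 4 15)(5 9 7)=[12, 1, 10, 3, 15, 9, 2, 5, 8, 7, 13, 11, 6, 14, 16, 0, 4]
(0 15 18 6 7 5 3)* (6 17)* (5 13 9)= [15, 1, 2, 0, 4, 3, 7, 13, 8, 5, 10, 11, 12, 9, 14, 18, 16, 6, 17]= (0 15 18 17 6 7 13 9 5 3)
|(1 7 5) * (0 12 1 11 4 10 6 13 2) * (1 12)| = |(0 1 7 5 11 4 10 6 13 2)| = 10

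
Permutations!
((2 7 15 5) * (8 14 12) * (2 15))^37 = ((2 7)(5 15)(8 14 12))^37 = (2 7)(5 15)(8 14 12)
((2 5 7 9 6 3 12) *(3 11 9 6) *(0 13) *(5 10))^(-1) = (0 13)(2 12 3 9 11 6 7 5 10)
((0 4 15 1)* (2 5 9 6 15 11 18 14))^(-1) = (0 1 15 6 9 5 2 14 18 11 4)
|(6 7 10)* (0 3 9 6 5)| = 7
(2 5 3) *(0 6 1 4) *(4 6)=(0 4)(1 6)(2 5 3)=[4, 6, 5, 2, 0, 3, 1]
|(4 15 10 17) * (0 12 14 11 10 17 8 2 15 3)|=|(0 12 14 11 10 8 2 15 17 4 3)|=11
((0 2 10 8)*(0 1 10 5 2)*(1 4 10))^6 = (10)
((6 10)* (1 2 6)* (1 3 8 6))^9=((1 2)(3 8 6 10))^9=(1 2)(3 8 6 10)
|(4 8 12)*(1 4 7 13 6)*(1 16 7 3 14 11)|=|(1 4 8 12 3 14 11)(6 16 7 13)|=28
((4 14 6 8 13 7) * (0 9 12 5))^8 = (4 6 13)(7 14 8)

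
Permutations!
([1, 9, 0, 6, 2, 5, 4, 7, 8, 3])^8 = [1, 9, 0, 6, 2, 5, 4, 7, 8, 3]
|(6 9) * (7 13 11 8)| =4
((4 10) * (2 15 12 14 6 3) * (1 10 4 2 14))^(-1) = (1 12 15 2 10)(3 6 14)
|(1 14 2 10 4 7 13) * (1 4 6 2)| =|(1 14)(2 10 6)(4 7 13)| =6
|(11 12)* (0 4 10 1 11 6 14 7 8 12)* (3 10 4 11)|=|(0 11)(1 3 10)(6 14 7 8 12)|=30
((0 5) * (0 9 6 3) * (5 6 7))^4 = (0 6 3)(5 9 7)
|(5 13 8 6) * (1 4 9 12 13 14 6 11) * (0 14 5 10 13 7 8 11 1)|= 6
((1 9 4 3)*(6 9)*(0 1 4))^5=((0 1 6 9)(3 4))^5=(0 1 6 9)(3 4)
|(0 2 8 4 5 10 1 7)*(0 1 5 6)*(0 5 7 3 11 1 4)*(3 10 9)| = 9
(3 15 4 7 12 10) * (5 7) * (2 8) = [0, 1, 8, 15, 5, 7, 6, 12, 2, 9, 3, 11, 10, 13, 14, 4] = (2 8)(3 15 4 5 7 12 10)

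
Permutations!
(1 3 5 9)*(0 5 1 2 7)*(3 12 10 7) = (0 5 9 2 3 1 12 10 7) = [5, 12, 3, 1, 4, 9, 6, 0, 8, 2, 7, 11, 10]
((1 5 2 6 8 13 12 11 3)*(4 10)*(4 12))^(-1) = ((1 5 2 6 8 13 4 10 12 11 3))^(-1) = (1 3 11 12 10 4 13 8 6 2 5)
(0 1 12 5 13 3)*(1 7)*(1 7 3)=(0 3)(1 12 5 13)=[3, 12, 2, 0, 4, 13, 6, 7, 8, 9, 10, 11, 5, 1]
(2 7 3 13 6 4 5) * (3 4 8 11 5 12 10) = (2 7 4 12 10 3 13 6 8 11 5) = [0, 1, 7, 13, 12, 2, 8, 4, 11, 9, 3, 5, 10, 6]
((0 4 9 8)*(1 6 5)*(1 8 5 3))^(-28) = ((0 4 9 5 8)(1 6 3))^(-28) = (0 9 8 4 5)(1 3 6)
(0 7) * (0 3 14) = (0 7 3 14) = [7, 1, 2, 14, 4, 5, 6, 3, 8, 9, 10, 11, 12, 13, 0]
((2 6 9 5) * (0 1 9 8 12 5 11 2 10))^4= (0 2 5 9 8)(1 6 10 11 12)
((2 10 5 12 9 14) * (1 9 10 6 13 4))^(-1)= (1 4 13 6 2 14 9)(5 10 12)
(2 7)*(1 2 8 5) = (1 2 7 8 5) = [0, 2, 7, 3, 4, 1, 6, 8, 5]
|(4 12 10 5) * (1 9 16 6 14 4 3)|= 10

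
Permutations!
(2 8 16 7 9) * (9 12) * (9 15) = (2 8 16 7 12 15 9) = [0, 1, 8, 3, 4, 5, 6, 12, 16, 2, 10, 11, 15, 13, 14, 9, 7]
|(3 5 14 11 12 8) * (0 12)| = 7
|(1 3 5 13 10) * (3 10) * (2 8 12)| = |(1 10)(2 8 12)(3 5 13)| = 6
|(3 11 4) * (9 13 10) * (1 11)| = |(1 11 4 3)(9 13 10)| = 12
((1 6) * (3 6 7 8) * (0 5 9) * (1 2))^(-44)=(0 5 9)(1 6 8)(2 3 7)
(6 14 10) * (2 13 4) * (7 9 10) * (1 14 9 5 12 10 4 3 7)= [0, 14, 13, 7, 2, 12, 9, 5, 8, 4, 6, 11, 10, 3, 1]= (1 14)(2 13 3 7 5 12 10 6 9 4)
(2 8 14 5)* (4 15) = (2 8 14 5)(4 15) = [0, 1, 8, 3, 15, 2, 6, 7, 14, 9, 10, 11, 12, 13, 5, 4]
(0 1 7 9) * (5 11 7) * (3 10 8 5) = (0 1 3 10 8 5 11 7 9) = [1, 3, 2, 10, 4, 11, 6, 9, 5, 0, 8, 7]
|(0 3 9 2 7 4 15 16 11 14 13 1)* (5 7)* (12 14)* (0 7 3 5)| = |(0 5 3 9 2)(1 7 4 15 16 11 12 14 13)| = 45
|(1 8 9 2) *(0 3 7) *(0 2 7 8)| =|(0 3 8 9 7 2 1)| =7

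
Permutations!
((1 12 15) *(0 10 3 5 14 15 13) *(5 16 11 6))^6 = (0 5)(1 16)(3 15)(6 13)(10 14)(11 12)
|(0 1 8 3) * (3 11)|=|(0 1 8 11 3)|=5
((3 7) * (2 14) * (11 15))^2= ((2 14)(3 7)(11 15))^2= (15)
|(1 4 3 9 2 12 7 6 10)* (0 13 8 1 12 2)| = 28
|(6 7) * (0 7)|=|(0 7 6)|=3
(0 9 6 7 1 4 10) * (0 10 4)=(10)(0 9 6 7 1)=[9, 0, 2, 3, 4, 5, 7, 1, 8, 6, 10]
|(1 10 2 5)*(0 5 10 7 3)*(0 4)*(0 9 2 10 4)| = 15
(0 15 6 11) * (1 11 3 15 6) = (0 6 3 15 1 11) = [6, 11, 2, 15, 4, 5, 3, 7, 8, 9, 10, 0, 12, 13, 14, 1]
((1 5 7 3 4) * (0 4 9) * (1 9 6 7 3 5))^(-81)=(9)(3 5 7 6)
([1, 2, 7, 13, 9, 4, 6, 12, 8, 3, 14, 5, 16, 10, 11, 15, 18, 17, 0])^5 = [16, 18, 0, 5, 14, 10, 6, 1, 8, 11, 9, 13, 2, 4, 3, 15, 7, 17, 12]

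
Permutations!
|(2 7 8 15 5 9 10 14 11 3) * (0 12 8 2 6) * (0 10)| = 30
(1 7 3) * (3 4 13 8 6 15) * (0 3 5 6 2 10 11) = (0 3 1 7 4 13 8 2 10 11)(5 6 15) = [3, 7, 10, 1, 13, 6, 15, 4, 2, 9, 11, 0, 12, 8, 14, 5]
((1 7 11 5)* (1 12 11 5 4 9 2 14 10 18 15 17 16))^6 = (1 9 17 11 18 5 14)(2 16 4 15 12 10 7)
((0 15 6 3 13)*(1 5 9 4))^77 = (0 6 13 15 3)(1 5 9 4)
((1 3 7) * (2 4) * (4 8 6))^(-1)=((1 3 7)(2 8 6 4))^(-1)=(1 7 3)(2 4 6 8)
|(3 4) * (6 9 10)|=6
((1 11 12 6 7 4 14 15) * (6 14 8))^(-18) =((1 11 12 14 15)(4 8 6 7))^(-18) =(1 12 15 11 14)(4 6)(7 8)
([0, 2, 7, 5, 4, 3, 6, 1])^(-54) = [0, 1, 2, 3, 4, 5, 6, 7]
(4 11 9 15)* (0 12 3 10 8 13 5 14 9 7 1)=(0 12 3 10 8 13 5 14 9 15 4 11 7 1)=[12, 0, 2, 10, 11, 14, 6, 1, 13, 15, 8, 7, 3, 5, 9, 4]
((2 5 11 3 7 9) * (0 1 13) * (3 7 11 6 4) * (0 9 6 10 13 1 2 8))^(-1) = ((0 2 5 10 13 9 8)(3 11 7 6 4))^(-1) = (0 8 9 13 10 5 2)(3 4 6 7 11)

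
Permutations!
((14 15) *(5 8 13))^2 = ((5 8 13)(14 15))^2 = (15)(5 13 8)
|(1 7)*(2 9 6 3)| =4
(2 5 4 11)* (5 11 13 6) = (2 11)(4 13 6 5) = [0, 1, 11, 3, 13, 4, 5, 7, 8, 9, 10, 2, 12, 6]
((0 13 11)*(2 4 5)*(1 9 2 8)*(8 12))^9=(13)(1 2 5 8 9 4 12)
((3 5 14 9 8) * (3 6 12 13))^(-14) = (3 14 8 12)(5 9 6 13)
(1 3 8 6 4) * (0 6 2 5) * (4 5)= (0 6 5)(1 3 8 2 4)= [6, 3, 4, 8, 1, 0, 5, 7, 2]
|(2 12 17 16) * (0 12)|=5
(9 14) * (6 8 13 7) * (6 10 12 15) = (6 8 13 7 10 12 15)(9 14) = [0, 1, 2, 3, 4, 5, 8, 10, 13, 14, 12, 11, 15, 7, 9, 6]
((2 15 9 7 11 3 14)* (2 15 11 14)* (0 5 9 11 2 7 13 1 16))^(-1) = ((0 5 9 13 1 16)(3 7 14 15 11))^(-1) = (0 16 1 13 9 5)(3 11 15 14 7)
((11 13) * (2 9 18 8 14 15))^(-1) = ((2 9 18 8 14 15)(11 13))^(-1) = (2 15 14 8 18 9)(11 13)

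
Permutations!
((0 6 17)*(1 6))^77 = ((0 1 6 17))^77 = (0 1 6 17)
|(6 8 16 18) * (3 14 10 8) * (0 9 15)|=|(0 9 15)(3 14 10 8 16 18 6)|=21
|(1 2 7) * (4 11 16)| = 3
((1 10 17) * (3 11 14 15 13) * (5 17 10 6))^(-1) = (1 17 5 6)(3 13 15 14 11)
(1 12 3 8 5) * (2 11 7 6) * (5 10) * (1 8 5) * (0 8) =[8, 12, 11, 5, 4, 0, 2, 6, 10, 9, 1, 7, 3] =(0 8 10 1 12 3 5)(2 11 7 6)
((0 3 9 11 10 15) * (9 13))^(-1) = ((0 3 13 9 11 10 15))^(-1) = (0 15 10 11 9 13 3)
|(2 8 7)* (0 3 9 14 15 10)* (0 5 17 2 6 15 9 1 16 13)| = 40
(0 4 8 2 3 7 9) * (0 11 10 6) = (0 4 8 2 3 7 9 11 10 6) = [4, 1, 3, 7, 8, 5, 0, 9, 2, 11, 6, 10]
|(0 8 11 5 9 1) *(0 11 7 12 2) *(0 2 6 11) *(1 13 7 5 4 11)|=18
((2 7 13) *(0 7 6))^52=((0 7 13 2 6))^52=(0 13 6 7 2)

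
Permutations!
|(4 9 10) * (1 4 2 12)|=6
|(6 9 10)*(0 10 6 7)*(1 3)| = 6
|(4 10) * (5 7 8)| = 6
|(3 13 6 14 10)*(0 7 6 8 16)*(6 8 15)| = 12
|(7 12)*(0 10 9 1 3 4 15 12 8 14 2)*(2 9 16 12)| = |(0 10 16 12 7 8 14 9 1 3 4 15 2)| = 13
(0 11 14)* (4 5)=[11, 1, 2, 3, 5, 4, 6, 7, 8, 9, 10, 14, 12, 13, 0]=(0 11 14)(4 5)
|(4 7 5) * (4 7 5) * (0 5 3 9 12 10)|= |(0 5 7 4 3 9 12 10)|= 8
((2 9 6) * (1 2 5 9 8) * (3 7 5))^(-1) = ((1 2 8)(3 7 5 9 6))^(-1) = (1 8 2)(3 6 9 5 7)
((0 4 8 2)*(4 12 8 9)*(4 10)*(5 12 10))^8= (12)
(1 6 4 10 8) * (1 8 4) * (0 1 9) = (0 1 6 9)(4 10) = [1, 6, 2, 3, 10, 5, 9, 7, 8, 0, 4]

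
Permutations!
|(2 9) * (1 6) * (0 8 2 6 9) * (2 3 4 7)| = |(0 8 3 4 7 2)(1 9 6)| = 6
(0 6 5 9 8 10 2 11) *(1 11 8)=[6, 11, 8, 3, 4, 9, 5, 7, 10, 1, 2, 0]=(0 6 5 9 1 11)(2 8 10)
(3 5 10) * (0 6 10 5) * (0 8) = (0 6 10 3 8) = [6, 1, 2, 8, 4, 5, 10, 7, 0, 9, 3]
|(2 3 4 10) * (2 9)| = 5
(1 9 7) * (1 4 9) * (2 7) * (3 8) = (2 7 4 9)(3 8) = [0, 1, 7, 8, 9, 5, 6, 4, 3, 2]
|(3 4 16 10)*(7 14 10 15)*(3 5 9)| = |(3 4 16 15 7 14 10 5 9)| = 9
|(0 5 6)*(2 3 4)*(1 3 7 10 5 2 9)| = |(0 2 7 10 5 6)(1 3 4 9)| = 12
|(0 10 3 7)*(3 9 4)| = |(0 10 9 4 3 7)| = 6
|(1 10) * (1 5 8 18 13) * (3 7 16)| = |(1 10 5 8 18 13)(3 7 16)| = 6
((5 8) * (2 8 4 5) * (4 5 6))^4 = ((2 8)(4 6))^4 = (8)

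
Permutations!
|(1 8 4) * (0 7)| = 6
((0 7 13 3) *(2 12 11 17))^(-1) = ((0 7 13 3)(2 12 11 17))^(-1) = (0 3 13 7)(2 17 11 12)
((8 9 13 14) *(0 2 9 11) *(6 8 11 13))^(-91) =(0 13 9 11 8 2 14 6)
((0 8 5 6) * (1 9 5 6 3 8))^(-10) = ((0 1 9 5 3 8 6))^(-10) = (0 3 1 8 9 6 5)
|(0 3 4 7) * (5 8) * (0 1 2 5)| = 8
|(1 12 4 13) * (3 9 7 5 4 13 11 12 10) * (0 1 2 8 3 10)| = 10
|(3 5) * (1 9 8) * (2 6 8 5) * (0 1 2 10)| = 6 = |(0 1 9 5 3 10)(2 6 8)|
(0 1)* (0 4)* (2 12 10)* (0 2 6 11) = [1, 4, 12, 3, 2, 5, 11, 7, 8, 9, 6, 0, 10] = (0 1 4 2 12 10 6 11)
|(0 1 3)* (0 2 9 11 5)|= |(0 1 3 2 9 11 5)|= 7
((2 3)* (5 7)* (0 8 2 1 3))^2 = (0 2 8)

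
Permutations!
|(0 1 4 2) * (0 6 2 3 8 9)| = 6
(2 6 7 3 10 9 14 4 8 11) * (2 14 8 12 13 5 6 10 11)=(2 10 9 8)(3 11 14 4 12 13 5 6 7)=[0, 1, 10, 11, 12, 6, 7, 3, 2, 8, 9, 14, 13, 5, 4]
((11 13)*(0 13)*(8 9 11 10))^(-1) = ((0 13 10 8 9 11))^(-1) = (0 11 9 8 10 13)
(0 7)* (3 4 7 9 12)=(0 9 12 3 4 7)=[9, 1, 2, 4, 7, 5, 6, 0, 8, 12, 10, 11, 3]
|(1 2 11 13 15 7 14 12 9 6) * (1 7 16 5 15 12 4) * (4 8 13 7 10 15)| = |(1 2 11 7 14 8 13 12 9 6 10 15 16 5 4)| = 15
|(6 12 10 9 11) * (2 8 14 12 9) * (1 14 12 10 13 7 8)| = |(1 14 10 2)(6 9 11)(7 8 12 13)| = 12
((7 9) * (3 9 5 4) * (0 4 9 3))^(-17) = (0 4)(5 9 7)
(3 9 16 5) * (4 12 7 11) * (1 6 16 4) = (1 6 16 5 3 9 4 12 7 11) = [0, 6, 2, 9, 12, 3, 16, 11, 8, 4, 10, 1, 7, 13, 14, 15, 5]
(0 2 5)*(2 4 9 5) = [4, 1, 2, 3, 9, 0, 6, 7, 8, 5] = (0 4 9 5)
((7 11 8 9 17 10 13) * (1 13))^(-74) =(1 17 8 7)(9 11 13 10)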